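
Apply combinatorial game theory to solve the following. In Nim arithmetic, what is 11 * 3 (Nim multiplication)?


Nim multiplication is bilinear over XOR: (u XOR v) * w = (u*w) XOR (v*w).
So we split each operand into its bit components and XOR the pairwise Nim products.
11 = 1 + 2 + 8 (as XOR of powers of 2).
3 = 1 + 2 (as XOR of powers of 2).
Using the standard Nim-product table on single bits:
  2*2 = 3,   2*4 = 8,   2*8 = 12,
  4*4 = 6,   4*8 = 11,  8*8 = 13,
and  1*x = x (identity), k*l = l*k (commutative).
Pairwise Nim products:
  1 * 1 = 1
  1 * 2 = 2
  2 * 1 = 2
  2 * 2 = 3
  8 * 1 = 8
  8 * 2 = 12
XOR them: 1 XOR 2 XOR 2 XOR 3 XOR 8 XOR 12 = 6.
Result: 11 * 3 = 6 (in Nim).

6


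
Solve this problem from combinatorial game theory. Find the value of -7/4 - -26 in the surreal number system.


x = -7/4, y = -26
Converting to common denominator: 4
x = -7/4, y = -104/4
x - y = -7/4 - -26 = 97/4

97/4


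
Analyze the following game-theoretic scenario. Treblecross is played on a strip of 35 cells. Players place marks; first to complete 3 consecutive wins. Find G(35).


Treblecross: place X on empty cells; 3-in-a-row wins.
Playing within two cells of an existing X lets the opponent win at once, so sensible play treats the cells i-2..i+2 around each X as dead. The player left with no safe cell loses, so this is a normal-play take-away game on strips of safe cells.
Placing X at cell i (0-indexed) of a strip of k safe cells leaves independent strips of sizes max(0, i-2) and max(0, k-i-3). Hence G(k) = mex{ G(max(0,i-2)) XOR G(max(0,k-i-3)) : 0 <= i < k }, with G(0) = 0.
G(1): splits (0,0):0^0=0 -> mex({0}) = 1
G(2): splits (0,0):0^0=0 -> mex({0}) = 1
G(3): splits (0,0):0^0=0 -> mex({0}) = 1
G(4): splits (0,1):0^1=1 (0,0):0^0=0 -> mex({0, 1}) = 2
G(5): splits (0,2):0^1=1 (0,1):0^1=1 (0,0):0^0=0 -> mex({0, 1}) = 2
G(6) = mex({1}) = 0
G(7) = mex({0, 1, 2}) = 3
G(8) = mex({0, 1, 2}) = 3
G(9) = mex({0, 2}) = 1
G(10) = mex({0, 2, 3}) = 1
G(11) = mex({0, 3}) = 1
G(12) = mex({1, 3}) = 0
G(13) = mex({0, 1, 2, 3}) = 4
G(14) = mex({0, 1, 2}) = 3
G(15) = mex({0, 1, 2}) = 3
G(16) = mex({0, 1, 2, 4}) = 3
G(17) = mex({0, 1, 3, 4}) = 2
G(18) = mex({0, 1, 3, 4}) = 2
G(19) = mex({0, 1, 3, 5}) = 2
G(20) = mex({0, 1, 2, 3, 5}) = 4
G(21) = mex({0, 1, 2, 3, 5}) = 4
G(22) = mex({1, 2, 6}) = 0
G(23) = mex({0, 1, 2, 3, 4, 6}) = 5
G(24) = mex({0, 1, 2, 3, 4}) = 5
G(25) = mex({0, 1, 3, 4, 7}) = 2
G(26) = mex({0, 1, 3, 4, 5, 7}) = 2
G(27) = mex({0, 1, 3, 5}) = 2
G(28) = mex({0, 1, 2, 5}) = 3
G(29) = mex({0, 1, 2, 4, 5, 6}) = 3
G(30) = mex({1, 2, 4, 6}) = 0
G(31) = mex({0, 1, 2, 3, 4, 6}) = 5
G(32) = mex({1, 2, 3, 4, 7}) = 0
G(33) = mex({0, 3, 7}) = 1
G(34) = mex({0, 2, 3, 5, 7}) = 1
G(35) = mex({0, 2, 3, 5, 6}) = 1
Therefore G(35) = 1.

1


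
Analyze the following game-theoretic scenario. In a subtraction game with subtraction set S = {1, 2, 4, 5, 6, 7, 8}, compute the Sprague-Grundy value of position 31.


The subtraction set is S = {1, 2, 4, 5, 6, 7, 8}.
G(k) = mex{ G(k - s) : s in S, s <= k }. We compute iteratively: G(0) = 0.
G(1) = mex({0}) = 1
G(2) = mex({0, 1}) = 2
G(3) = mex({1, 2}) = 0
G(4) = mex({0, 2}) = 1
G(5) = mex({0, 1}) = 2
G(6) = mex({0, 1, 2}) = 3
G(7) = mex({0, 1, 2, 3}) = 4
G(8) = mex({0, 1, 2, 3, 4}) = 5
G(9) = mex({0, 1, 2, 4, 5}) = 3
G(10) = mex({0, 1, 2, 3, 5}) = 4
G(11) = mex({0, 1, 2, 3, 4}) = 5
G(12) = mex({1, 2, 3, 4, 5}) = 0
G(13) = mex({0, 2, 3, 4, 5}) = 1
G(14) = mex({0, 1, 3, 4, 5}) = 2
G(15) = mex({1, 2, 3, 4, 5}) = 0
G(16) = mex({0, 2, 3, 4, 5}) = 1
G(17) = mex({0, 1, 3, 4, 5}) = 2
G(18) = mex({0, 1, 2, 4, 5}) = 3
G(19) = mex({0, 1, 2, 3, 5}) = 4
Observe that G(12)..G(19) = 0, 1, 2, 0, 1, 2, 3, 4 repeats G(0)..G(7) = 0, 1, 2, 0, 1, 2, 3, 4.
For k >= max(S) = 8, G(k) is determined by the previous 8 values G(k-8)..G(k-1); a window of 8 consecutive values has recurred shifted by 12, so by induction G(k + 12) = G(k) for all k >= 0: the sequence is periodic from the start with period 12.
One period: G(0..11) = 0, 1, 2, 0, 1, 2, 3, 4, 5, 3, 4, 5.
31 mod 12 = 7, so G(31) = G(7) = 4.

4


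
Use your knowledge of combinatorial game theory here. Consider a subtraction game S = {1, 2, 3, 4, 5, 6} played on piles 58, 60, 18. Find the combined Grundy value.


Subtraction set: {1, 2, 3, 4, 5, 6}
For this subtraction set, G(n) = n mod 7 (period = max + 1 = 7).
Pile 1 (size 58): G(58) = 58 mod 7 = 2
Pile 2 (size 60): G(60) = 60 mod 7 = 4
Pile 3 (size 18): G(18) = 18 mod 7 = 4
Total Grundy value = XOR of all: 2 XOR 4 XOR 4 = 2

2


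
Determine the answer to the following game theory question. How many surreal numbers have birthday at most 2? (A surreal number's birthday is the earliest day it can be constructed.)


Day 0: {|} = 0 is born. Count = 1.
Day n: the number of surreal numbers born by day n is 2^(n+1) - 1.
By day 0: 2^1 - 1 = 1
By day 1: 2^2 - 1 = 3
By day 2: 2^3 - 1 = 7
By day 2: 7 surreal numbers.

7


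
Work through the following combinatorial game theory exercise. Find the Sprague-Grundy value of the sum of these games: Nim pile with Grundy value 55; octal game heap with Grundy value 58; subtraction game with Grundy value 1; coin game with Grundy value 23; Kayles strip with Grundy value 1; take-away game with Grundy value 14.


By the Sprague-Grundy theorem, the Grundy value of a sum of games is the XOR of individual Grundy values.
Nim pile: Grundy value = 55. Running XOR: 0 XOR 55 = 55
octal game heap: Grundy value = 58. Running XOR: 55 XOR 58 = 13
subtraction game: Grundy value = 1. Running XOR: 13 XOR 1 = 12
coin game: Grundy value = 23. Running XOR: 12 XOR 23 = 27
Kayles strip: Grundy value = 1. Running XOR: 27 XOR 1 = 26
take-away game: Grundy value = 14. Running XOR: 26 XOR 14 = 20
The combined Grundy value is 20.

20


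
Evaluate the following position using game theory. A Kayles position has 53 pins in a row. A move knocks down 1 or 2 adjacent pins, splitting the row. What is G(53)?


Kayles: a move removes 1 or 2 adjacent pins from a contiguous row.
Removing pins from a row of k leaves two independent rows (a, b) with a + b = k - 1 (one pin) or a + b = k - 2 (two pins); an end removal gives a = 0.
By Sprague-Grundy, G(k) = mex{ G(a) XOR G(b) } over all these splits. G(0) = 0.
G(1): splits (0,0):0^0=0 -> mex({0}) = 1
G(2): splits (0,1):0^1=1 (0,0):0^0=0 -> mex({0, 1}) = 2
G(3): splits (0,2):0^2=2 (1,1):1^1=0 (0,1):0^1=1 -> mex({0, 1, 2}) = 3
G(4): splits (0,3):0^3=3 (1,2):1^2=3 (0,2):0^2=2 (1,1):1^1=0 -> mex({0, 2, 3}) = 1
G(5): splits (0,4):0^1=1 (1,3):1^3=2 (2,2):2^2=0 (0,3):0^3=3 (1,2):1^2=3 -> mex({0, 1, 2, 3}) = 4
G(6) = mex({0, 1, 2, 4}) = 3
G(7) = mex({0, 1, 3, 4, 5}) = 2
G(8) = mex({0, 2, 3, 5, 6}) = 1
G(9) = mex({0, 1, 2, 3, 6, 7}) = 4
G(10) = mex({0, 1, 3, 4, 5, 7}) = 2
G(11) = mex({0, 1, 2, 3, 4, 5}) = 6
G(12) = mex({0, 1, 2, 3, 5, 6, 7}) = 4
G(13) = mex({0, 2, 3, 4, 6, 7}) = 1
G(14) = mex({0, 1, 4, 5, 6, 7}) = 2
G(15) = mex({0, 1, 2, 3, 4, 5, 6}) = 7
G(16) = mex({0, 2, 3, 5, 6, 7}) = 1
G(17) = mex({0, 1, 2, 3, 5, 6, 7}) = 4
G(18) = mex({0, 1, 2, 4, 5, 6}) = 3
G(19) = mex({0, 1, 3, 4, 5, 7}) = 2
G(20) = mex({0, 2, 3, 4, 5, 6, 7}) = 1
G(21) = mex({0, 1, 2, 3, 5, 6, 7}) = 4
G(22) = mex({0, 1, 2, 3, 4, 5, 7}) = 6
G(23) = mex({0, 1, 2, 3, 4, 5, 6}) = 7
G(24) = mex({0, 1, 2, 3, 5, 6, 7}) = 4
G(25) = mex({0, 2, 3, 4, 6, 7}) = 1
G(26) = mex({0, 1, 3, 4, 5, 6, 7}) = 2
G(27) = mex({0, 1, 2, 3, 4, 5, 6, 7}) = 8
G(28) = mex({0, 1, 2, 3, 4, 6, 7, 8}) = 5
G(29) = mex({0, 1, 2, 3, 5, 6, 7, 8, 9}) = 4
G(30) = mex({0, 1, 2, 3, 4, 5, 6, 9, 10}) = 7
G(31) = mex({0, 1, 3, 4, 5, 7, 10, 11}) = 2
G(32) = mex({0, 2, 3, 4, 5, 6, 7, 9, 11}) = 1
G(33) = mex({0, 1, 2, 3, 4, 5, 6, 7, 9, 12}) = 8
G(34) = mex({0, 1, 2, 3, 4, 5, 7, 8, 11, 12}) = 6
G(35) = mex({0, 1, 2, 3, 4, 5, 6, 8, 9, 10, 11}) = 7
G(36) = mex({0, 1, 2, 3, 5, 6, 7, 9, 10}) = 4
G(37) = mex({0, 2, 3, 4, 6, 7, 9, 10, 11, 12}) = 1
G(38) = mex({0, 1, 3, 4, 5, 6, 7, 9, 10, 11, 12}) = 2
G(39) = mex({0, 1, 2, 4, 5, 6, 7, 9, 10, 12, 14}) = 3
G(40) = mex({0, 2, 3, 4, 6, 7, 11, 12, 14}) = 1
G(41) = mex({0, 1, 2, 3, 5, 6, 7, 9, 10, 11, 12}) = 4
G(42) = mex({0, 1, 2, 3, 4, 5, 6, 9, 10}) = 7
G(43) = mex({0, 1, 3, 4, 5, 7, 9, 10, 12, 15}) = 2
G(44) = mex({0, 2, 3, 4, 5, 6, 7, 9, 10, 12, 15}) = 1
G(45) = mex({0, 1, 2, 3, 4, 5, 6, 7, 9, 10, 12, 14}) = 8
G(46) = mex({0, 1, 3, 4, 5, 7, 8, 11, 12, 14}) = 2
G(47) = mex({0, 1, 2, 3, 4, 5, 6, 8, 9, 10, 11, 12}) = 7
G(48) = mex({0, 1, 2, 3, 5, 6, 7, 9, 10}) = 4
G(49) = mex({0, 2, 3, 4, 6, 7, 9, 10, 11, 12, 15}) = 1
G(50) = mex({0, 1, 4, 5, 6, 7, 9, 11, 12, 14, 15}) = 2
G(51) = mex({0, 1, 2, 3, 4, 5, 6, 7, 9, 12, 14, 15}) = 8
G(52) = mex({0, 2, 3, 4, 5, 6, 7, 8, 11, 12, 15}) = 1
G(53) = mex({0, 1, 2, 3, 5, 6, 7, 8, 9, 10, 11, 12}) = 4
Therefore G(53) = 4.

4


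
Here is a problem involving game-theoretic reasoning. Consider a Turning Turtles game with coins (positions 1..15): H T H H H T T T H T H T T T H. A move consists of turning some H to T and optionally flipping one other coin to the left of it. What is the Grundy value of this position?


Coins: H T H H H T T T H T H T T T H
Key fact: a single head at position k behaves exactly like a Nim heap of size k (turning it to T and optionally flipping a coin at j < k corresponds to moving the heap from k to j, or to 0), and heads combine as a disjunctive sum (two heads at the same place would cancel, matching j XOR j = 0). So the Nim-value is the XOR of the 1-indexed positions of the heads.
Face-up positions (1-indexed): [1, 3, 4, 5, 9, 11, 15]
XOR 0 with 1: 0 XOR 1 = 1
XOR 1 with 3: 1 XOR 3 = 2
XOR 2 with 4: 2 XOR 4 = 6
XOR 6 with 5: 6 XOR 5 = 3
XOR 3 with 9: 3 XOR 9 = 10
XOR 10 with 11: 10 XOR 11 = 1
XOR 1 with 15: 1 XOR 15 = 14
Nim-value = 14

14


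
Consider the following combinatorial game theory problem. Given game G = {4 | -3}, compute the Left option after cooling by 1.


Original game: {4 | -3} (a switch {a | b} with a > b).
Cooling by t (for t below the temperature (a - b)/2 = 7/2) taxes each move by t: {a | b} cooled by t is {a - t | b + t}.
Cooling amount: t = 1
Cooled Left option: 4 - 1 = 3
Cooled Right option: -3 + 1 = -2
Cooled game: {3 | -2}
Left option = 3

3


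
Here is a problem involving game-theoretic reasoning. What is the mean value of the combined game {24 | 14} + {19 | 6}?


G1 = {24 | 14}, G2 = {19 | 6}
Each is a switch {a | b} with numbers a > b; its mean value is (a + b)/2, and mean value is additive over game sums: m(G1 + G2) = m(G1) + m(G2).
Mean of G1 = (24 + (14))/2 = 38/2 = 19
Mean of G2 = (19 + (6))/2 = 25/2 = 25/2
Mean of G1 + G2 = 19 + 25/2 = 63/2

63/2


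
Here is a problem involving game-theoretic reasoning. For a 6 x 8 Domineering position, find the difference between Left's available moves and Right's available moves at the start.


Board is 6 x 8 (rows x cols).
Left (vertical) placements: (rows-1) * cols = 5 * 8 = 40
Right (horizontal) placements: rows * (cols-1) = 6 * 7 = 42
Advantage = Left - Right = 40 - 42 = -2

-2


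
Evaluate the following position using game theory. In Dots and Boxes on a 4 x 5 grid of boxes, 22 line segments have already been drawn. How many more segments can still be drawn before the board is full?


Grid: 4 x 5 boxes, i.e. 5 rows and 6 columns of dots.
Horizontal edges: (rows + 1) * cols = 5 * 5 = 25
Vertical edges: rows * (cols + 1) = 4 * 6 = 24
Total edges: 25 + 24 = 49
Edges drawn: 22
Remaining: 49 - 22 = 27

27


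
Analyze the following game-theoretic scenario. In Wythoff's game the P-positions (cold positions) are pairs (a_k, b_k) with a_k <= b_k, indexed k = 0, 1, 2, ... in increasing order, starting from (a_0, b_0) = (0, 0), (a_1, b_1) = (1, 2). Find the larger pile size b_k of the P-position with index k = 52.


By Wythoff's theorem, a_k = floor(k * phi) and b_k = floor(k * phi^2) = a_k + k, where phi = (1 + sqrt(5))/2 is the golden ratio.
phi = (1 + sqrt(5))/2 = 1.618034
phi^2 = phi + 1 = 2.618034
k = 52
k * phi^2 = 52 * 2.618034 = 136.137767
b_52 = floor(k * phi^2) = 136 (check: a_52 + k = 84 + 52 = 136)

136


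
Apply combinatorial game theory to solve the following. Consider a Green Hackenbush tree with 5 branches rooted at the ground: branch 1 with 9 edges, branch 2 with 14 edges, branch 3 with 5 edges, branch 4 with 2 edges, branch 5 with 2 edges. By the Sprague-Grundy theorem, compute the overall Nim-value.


The tree has 5 branches from the ground vertex.
In Green Hackenbush, the Nim-value of a simple path of length k is k.
Branch 1: length 9, Nim-value = 9
Branch 2: length 14, Nim-value = 14
Branch 3: length 5, Nim-value = 5
Branch 4: length 2, Nim-value = 2
Branch 5: length 2, Nim-value = 2
Total Nim-value = XOR of all branch values:
0 XOR 9 = 9
9 XOR 14 = 7
7 XOR 5 = 2
2 XOR 2 = 0
0 XOR 2 = 2
Nim-value of the tree = 2

2


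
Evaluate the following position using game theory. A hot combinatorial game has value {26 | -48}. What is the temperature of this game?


The game is {26 | -48}, a switch {a | b} with numbers a > b.
Cooling {a | b} by t gives {a - t | b + t}, which stops being hot when a - t = b + t, i.e. at t = (a - b)/2. So the temperature of a switch is (a - b)/2.
Temperature = (Left option - Right option) / 2
= (26 - (-48)) / 2
= 74 / 2
= 37

37


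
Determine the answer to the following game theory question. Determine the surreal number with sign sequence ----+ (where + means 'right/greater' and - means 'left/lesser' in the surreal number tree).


Sign expansion: ----+
Rule: track bounds (lo, hi), initially (-inf, +inf). On '+', the current value becomes lo and we move to the simplest number in (value, hi): value + 1 if hi = +inf, otherwise the midpoint (value + hi)/2. On '-', the current value becomes hi and we move to value - 1 if lo = -inf, otherwise the midpoint (lo + value)/2.
Start at 0.
Step 1: sign = -, move left. Bounds: (-inf, 0). Value = -1
Step 2: sign = -, move left. Bounds: (-inf, -1). Value = -2
Step 3: sign = -, move left. Bounds: (-inf, -2). Value = -3
Step 4: sign = -, move left. Bounds: (-inf, -3). Value = -4
Step 5: sign = +, move right. Bounds: (-4, -3). Value = -7/2
The surreal number with sign expansion ----+ is -7/2.

-7/2


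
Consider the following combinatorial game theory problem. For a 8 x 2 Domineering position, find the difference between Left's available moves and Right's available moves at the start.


Board is 8 x 2 (rows x cols).
Left (vertical) placements: (rows-1) * cols = 7 * 2 = 14
Right (horizontal) placements: rows * (cols-1) = 8 * 1 = 8
Advantage = Left - Right = 14 - 8 = 6

6


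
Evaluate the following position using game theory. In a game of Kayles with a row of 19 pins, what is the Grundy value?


Kayles: a move removes 1 or 2 adjacent pins from a contiguous row.
Removing pins from a row of k leaves two independent rows (a, b) with a + b = k - 1 (one pin) or a + b = k - 2 (two pins); an end removal gives a = 0.
By Sprague-Grundy, G(k) = mex{ G(a) XOR G(b) } over all these splits. G(0) = 0.
G(1): splits (0,0):0^0=0 -> mex({0}) = 1
G(2): splits (0,1):0^1=1 (0,0):0^0=0 -> mex({0, 1}) = 2
G(3): splits (0,2):0^2=2 (1,1):1^1=0 (0,1):0^1=1 -> mex({0, 1, 2}) = 3
G(4): splits (0,3):0^3=3 (1,2):1^2=3 (0,2):0^2=2 (1,1):1^1=0 -> mex({0, 2, 3}) = 1
G(5): splits (0,4):0^1=1 (1,3):1^3=2 (2,2):2^2=0 (0,3):0^3=3 (1,2):1^2=3 -> mex({0, 1, 2, 3}) = 4
G(6) = mex({0, 1, 2, 4}) = 3
G(7) = mex({0, 1, 3, 4, 5}) = 2
G(8) = mex({0, 2, 3, 5, 6}) = 1
G(9) = mex({0, 1, 2, 3, 6, 7}) = 4
G(10) = mex({0, 1, 3, 4, 5, 7}) = 2
G(11) = mex({0, 1, 2, 3, 4, 5}) = 6
G(12) = mex({0, 1, 2, 3, 5, 6, 7}) = 4
G(13) = mex({0, 2, 3, 4, 6, 7}) = 1
G(14) = mex({0, 1, 4, 5, 6, 7}) = 2
G(15) = mex({0, 1, 2, 3, 4, 5, 6}) = 7
G(16) = mex({0, 2, 3, 5, 6, 7}) = 1
G(17) = mex({0, 1, 2, 3, 5, 6, 7}) = 4
G(18) = mex({0, 1, 2, 4, 5, 6}) = 3
G(19) = mex({0, 1, 3, 4, 5, 7}) = 2
Therefore G(19) = 2.

2


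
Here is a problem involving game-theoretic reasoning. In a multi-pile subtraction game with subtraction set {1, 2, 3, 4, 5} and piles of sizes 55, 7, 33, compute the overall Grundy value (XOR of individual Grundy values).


Subtraction set: {1, 2, 3, 4, 5}
For this subtraction set, G(n) = n mod 6 (period = max + 1 = 6).
Pile 1 (size 55): G(55) = 55 mod 6 = 1
Pile 2 (size 7): G(7) = 7 mod 6 = 1
Pile 3 (size 33): G(33) = 33 mod 6 = 3
Total Grundy value = XOR of all: 1 XOR 1 XOR 3 = 3

3


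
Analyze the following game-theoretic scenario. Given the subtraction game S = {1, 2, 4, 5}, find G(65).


The subtraction set is S = {1, 2, 4, 5}.
G(k) = mex{ G(k - s) : s in S, s <= k }. We compute iteratively: G(0) = 0.
G(1) = mex({0}) = 1
G(2) = mex({0, 1}) = 2
G(3) = mex({1, 2}) = 0
G(4) = mex({0, 2}) = 1
G(5) = mex({0, 1}) = 2
G(6) = mex({1, 2}) = 0
G(7) = mex({0, 2}) = 1
Observe that G(3)..G(7) = 0, 1, 2, 0, 1 repeats G(0)..G(4) = 0, 1, 2, 0, 1.
For k >= max(S) = 5, G(k) is determined by the previous 5 values G(k-5)..G(k-1); a window of 5 consecutive values has recurred shifted by 3, so by induction G(k + 3) = G(k) for all k >= 0: the sequence is periodic from the start with period 3.
One period: G(0..2) = 0, 1, 2.
65 mod 3 = 2, so G(65) = G(2) = 2.

2


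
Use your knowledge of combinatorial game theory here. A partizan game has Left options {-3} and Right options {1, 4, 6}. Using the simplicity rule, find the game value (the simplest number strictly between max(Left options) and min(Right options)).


Left options: {-3}, max = -3
Right options: {1, 4, 6}, min = 1
All options are numbers and max(Left) < min(Right), so by the simplicity theorem the value is the simplest (earliest-born) number strictly between -3 and 1.
Integers -2 through 0 all lie strictly between -3 and 1.
Among integers, the simplest (lowest birthday = smallest |n|; 0 is born on day 0, +-n on day n) is 0.
No non-integer in the interval can be simpler: if x is a non-integer in the interval, then floor(x) or ceil(x) also lies in the interval (the interval contains an integer), and both are proper prefixes of x's sign expansion, i.e. born earlier. So the game value is 0.
Game value = 0

0


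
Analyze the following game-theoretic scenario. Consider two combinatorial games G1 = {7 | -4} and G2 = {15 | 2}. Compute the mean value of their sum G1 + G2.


G1 = {7 | -4}, G2 = {15 | 2}
Each is a switch {a | b} with numbers a > b; its mean value is (a + b)/2, and mean value is additive over game sums: m(G1 + G2) = m(G1) + m(G2).
Mean of G1 = (7 + (-4))/2 = 3/2 = 3/2
Mean of G2 = (15 + (2))/2 = 17/2 = 17/2
Mean of G1 + G2 = 3/2 + 17/2 = 10

10


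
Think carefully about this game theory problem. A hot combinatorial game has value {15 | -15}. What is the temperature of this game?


The game is {15 | -15}, a switch {a | b} with numbers a > b.
Cooling {a | b} by t gives {a - t | b + t}, which stops being hot when a - t = b + t, i.e. at t = (a - b)/2. So the temperature of a switch is (a - b)/2.
Temperature = (Left option - Right option) / 2
= (15 - (-15)) / 2
= 30 / 2
= 15

15


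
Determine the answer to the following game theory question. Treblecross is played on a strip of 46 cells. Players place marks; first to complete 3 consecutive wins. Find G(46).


Treblecross: place X on empty cells; 3-in-a-row wins.
Playing within two cells of an existing X lets the opponent win at once, so sensible play treats the cells i-2..i+2 around each X as dead. The player left with no safe cell loses, so this is a normal-play take-away game on strips of safe cells.
Placing X at cell i (0-indexed) of a strip of k safe cells leaves independent strips of sizes max(0, i-2) and max(0, k-i-3). Hence G(k) = mex{ G(max(0,i-2)) XOR G(max(0,k-i-3)) : 0 <= i < k }, with G(0) = 0.
G(1): splits (0,0):0^0=0 -> mex({0}) = 1
G(2): splits (0,0):0^0=0 -> mex({0}) = 1
G(3): splits (0,0):0^0=0 -> mex({0}) = 1
G(4): splits (0,1):0^1=1 (0,0):0^0=0 -> mex({0, 1}) = 2
G(5): splits (0,2):0^1=1 (0,1):0^1=1 (0,0):0^0=0 -> mex({0, 1}) = 2
G(6) = mex({1}) = 0
G(7) = mex({0, 1, 2}) = 3
G(8) = mex({0, 1, 2}) = 3
G(9) = mex({0, 2}) = 1
G(10) = mex({0, 2, 3}) = 1
G(11) = mex({0, 3}) = 1
G(12) = mex({1, 3}) = 0
G(13) = mex({0, 1, 2, 3}) = 4
G(14) = mex({0, 1, 2}) = 3
G(15) = mex({0, 1, 2}) = 3
G(16) = mex({0, 1, 2, 4}) = 3
G(17) = mex({0, 1, 3, 4}) = 2
G(18) = mex({0, 1, 3, 4}) = 2
G(19) = mex({0, 1, 3, 5}) = 2
G(20) = mex({0, 1, 2, 3, 5}) = 4
G(21) = mex({0, 1, 2, 3, 5}) = 4
G(22) = mex({1, 2, 6}) = 0
G(23) = mex({0, 1, 2, 3, 4, 6}) = 5
G(24) = mex({0, 1, 2, 3, 4}) = 5
G(25) = mex({0, 1, 3, 4, 7}) = 2
G(26) = mex({0, 1, 3, 4, 5, 7}) = 2
G(27) = mex({0, 1, 3, 5}) = 2
G(28) = mex({0, 1, 2, 5}) = 3
G(29) = mex({0, 1, 2, 4, 5, 6}) = 3
G(30) = mex({1, 2, 4, 6}) = 0
G(31) = mex({0, 1, 2, 3, 4, 6}) = 5
G(32) = mex({1, 2, 3, 4, 7}) = 0
G(33) = mex({0, 3, 7}) = 1
G(34) = mex({0, 2, 3, 5, 7}) = 1
G(35) = mex({0, 2, 3, 5, 6}) = 1
G(36) = mex({0, 1, 2, 5, 6}) = 3
G(37) = mex({0, 1, 2, 4, 5, 6}) = 3
G(38) = mex({0, 1, 2, 4}) = 3
G(39) = mex({0, 1, 2, 3, 4, 7}) = 5
G(40) = mex({0, 1, 2, 3, 4, 5, 7}) = 6
G(41) = mex({0, 1, 2, 3, 5, 7}) = 4
G(42) = mex({0, 1, 2, 3, 5, 6, 7}) = 4
G(43) = mex({0, 2, 3, 5, 6}) = 1
G(44) = mex({1, 2, 3, 4, 5, 6}) = 0
G(45) = mex({0, 1, 2, 3, 4, 6, 7}) = 5
G(46) = mex({0, 1, 2, 3, 4, 7}) = 5
Therefore G(46) = 5.

5


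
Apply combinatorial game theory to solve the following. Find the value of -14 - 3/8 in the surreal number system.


x = -14, y = 3/8
Converting to common denominator: 8
x = -112/8, y = 3/8
x - y = -14 - 3/8 = -115/8

-115/8


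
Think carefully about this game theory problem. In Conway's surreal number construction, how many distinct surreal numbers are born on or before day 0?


Day 0: {|} = 0 is born. Count = 1.
Day n: the number of surreal numbers born by day n is 2^(n+1) - 1.
By day 0: 2^1 - 1 = 1
By day 0: 1 surreal numbers.

1


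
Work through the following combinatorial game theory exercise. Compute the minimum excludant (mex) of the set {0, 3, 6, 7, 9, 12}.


Set = {0, 3, 6, 7, 9, 12}
0 is in the set.
1 is NOT in the set. This is the mex.
mex = 1

1


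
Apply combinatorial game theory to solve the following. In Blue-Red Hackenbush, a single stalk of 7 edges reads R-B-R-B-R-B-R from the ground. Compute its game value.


Edges (from ground): R-B-R-B-R-B-R
By Berlekamp's sign-expansion rule, a Blue-Red Hackenbush stalk has the value of the surreal number whose sign sequence is the edge sequence with B -> + and R -> -.
Sign sequence: -+-+-+-
Trace the sign expansion in the surreal number tree, starting from 0:
Edge 1: R (sign -) -> bounds (-inf, 0), value = -1
Edge 2: B (sign +) -> bounds (-1, 0), value = -1/2
Edge 3: R (sign -) -> bounds (-1, -1/2), value = -3/4
Edge 4: B (sign +) -> bounds (-3/4, -1/2), value = -5/8
Edge 5: R (sign -) -> bounds (-3/4, -5/8), value = -11/16
Edge 6: B (sign +) -> bounds (-11/16, -5/8), value = -21/32
Edge 7: R (sign -) -> bounds (-11/16, -21/32), value = -43/64
Game value = -43/64

-43/64


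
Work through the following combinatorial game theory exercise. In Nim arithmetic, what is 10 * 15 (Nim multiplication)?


Nim multiplication is bilinear over XOR: (u XOR v) * w = (u*w) XOR (v*w).
So we split each operand into its bit components and XOR the pairwise Nim products.
10 = 2 + 8 (as XOR of powers of 2).
15 = 1 + 2 + 4 + 8 (as XOR of powers of 2).
Using the standard Nim-product table on single bits:
  2*2 = 3,   2*4 = 8,   2*8 = 12,
  4*4 = 6,   4*8 = 11,  8*8 = 13,
and  1*x = x (identity), k*l = l*k (commutative).
Pairwise Nim products:
  2 * 1 = 2
  2 * 2 = 3
  2 * 4 = 8
  2 * 8 = 12
  8 * 1 = 8
  8 * 2 = 12
  8 * 4 = 11
  8 * 8 = 13
XOR them: 2 XOR 3 XOR 8 XOR 12 XOR 8 XOR 12 XOR 11 XOR 13 = 7.
Result: 10 * 15 = 7 (in Nim).

7


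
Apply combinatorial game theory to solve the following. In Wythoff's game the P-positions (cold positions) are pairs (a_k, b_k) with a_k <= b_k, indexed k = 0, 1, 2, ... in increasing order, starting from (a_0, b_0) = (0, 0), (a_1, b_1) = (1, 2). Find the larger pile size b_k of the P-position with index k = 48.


By Wythoff's theorem, a_k = floor(k * phi) and b_k = floor(k * phi^2) = a_k + k, where phi = (1 + sqrt(5))/2 is the golden ratio.
phi = (1 + sqrt(5))/2 = 1.618034
phi^2 = phi + 1 = 2.618034
k = 48
k * phi^2 = 48 * 2.618034 = 125.665631
b_48 = floor(k * phi^2) = 125 (check: a_48 + k = 77 + 48 = 125)

125


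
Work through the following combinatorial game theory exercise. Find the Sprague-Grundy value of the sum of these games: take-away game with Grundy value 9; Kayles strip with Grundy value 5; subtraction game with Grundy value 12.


By the Sprague-Grundy theorem, the Grundy value of a sum of games is the XOR of individual Grundy values.
take-away game: Grundy value = 9. Running XOR: 0 XOR 9 = 9
Kayles strip: Grundy value = 5. Running XOR: 9 XOR 5 = 12
subtraction game: Grundy value = 12. Running XOR: 12 XOR 12 = 0
The combined Grundy value is 0.

0


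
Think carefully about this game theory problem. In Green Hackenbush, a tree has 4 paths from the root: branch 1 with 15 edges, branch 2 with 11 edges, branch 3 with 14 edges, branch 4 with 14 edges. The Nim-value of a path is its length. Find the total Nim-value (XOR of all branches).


The tree has 4 branches from the ground vertex.
In Green Hackenbush, the Nim-value of a simple path of length k is k.
Branch 1: length 15, Nim-value = 15
Branch 2: length 11, Nim-value = 11
Branch 3: length 14, Nim-value = 14
Branch 4: length 14, Nim-value = 14
Total Nim-value = XOR of all branch values:
0 XOR 15 = 15
15 XOR 11 = 4
4 XOR 14 = 10
10 XOR 14 = 4
Nim-value of the tree = 4

4


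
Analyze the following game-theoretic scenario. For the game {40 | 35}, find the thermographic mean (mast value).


Game = {40 | 35}, a switch {a | b} with numbers a > b.
Its thermograph has left wall a - t and right wall b + t, which meet at t = (a - b)/2, where both equal (a + b)/2. So the mast (mean value) is at (a + b)/2.
Mean = (40 + (35))/2 = 75/2 = 75/2

75/2


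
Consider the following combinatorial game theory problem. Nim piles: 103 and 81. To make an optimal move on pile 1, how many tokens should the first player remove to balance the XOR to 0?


Piles: 103 and 81
Current XOR: 103 XOR 81 = 54 (non-zero, so this is an N-position).
To make the XOR zero, we need to find a move that balances the piles.
For pile 1 (size 103): target = 103 XOR 54 = 81
We reduce pile 1 from 103 to 81.
Tokens removed: 103 - 81 = 22
Verification: 81 XOR 81 = 0

22


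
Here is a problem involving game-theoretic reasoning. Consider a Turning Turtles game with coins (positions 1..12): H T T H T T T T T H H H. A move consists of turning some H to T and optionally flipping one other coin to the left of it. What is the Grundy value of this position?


Coins: H T T H T T T T T H H H
Key fact: a single head at position k behaves exactly like a Nim heap of size k (turning it to T and optionally flipping a coin at j < k corresponds to moving the heap from k to j, or to 0), and heads combine as a disjunctive sum (two heads at the same place would cancel, matching j XOR j = 0). So the Nim-value is the XOR of the 1-indexed positions of the heads.
Face-up positions (1-indexed): [1, 4, 10, 11, 12]
XOR 0 with 1: 0 XOR 1 = 1
XOR 1 with 4: 1 XOR 4 = 5
XOR 5 with 10: 5 XOR 10 = 15
XOR 15 with 11: 15 XOR 11 = 4
XOR 4 with 12: 4 XOR 12 = 8
Nim-value = 8

8


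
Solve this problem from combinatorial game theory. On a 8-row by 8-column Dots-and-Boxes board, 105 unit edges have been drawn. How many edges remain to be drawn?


Grid: 8 x 8 boxes, i.e. 9 rows and 9 columns of dots.
Horizontal edges: (rows + 1) * cols = 9 * 8 = 72
Vertical edges: rows * (cols + 1) = 8 * 9 = 72
Total edges: 72 + 72 = 144
Edges drawn: 105
Remaining: 144 - 105 = 39

39


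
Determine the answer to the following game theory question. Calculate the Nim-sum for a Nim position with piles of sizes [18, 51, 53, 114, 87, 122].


We need the XOR (exclusive or) of all pile sizes.
After XOR-ing pile 1 (size 18): 0 XOR 18 = 18
After XOR-ing pile 2 (size 51): 18 XOR 51 = 33
After XOR-ing pile 3 (size 53): 33 XOR 53 = 20
After XOR-ing pile 4 (size 114): 20 XOR 114 = 102
After XOR-ing pile 5 (size 87): 102 XOR 87 = 49
After XOR-ing pile 6 (size 122): 49 XOR 122 = 75
The Nim-value of this position is 75.

75


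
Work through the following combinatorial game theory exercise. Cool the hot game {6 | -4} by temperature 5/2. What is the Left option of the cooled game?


Original game: {6 | -4} (a switch {a | b} with a > b).
Cooling by t (for t below the temperature (a - b)/2 = 5) taxes each move by t: {a | b} cooled by t is {a - t | b + t}.
Cooling amount: t = 5/2
Cooled Left option: 6 - 5/2 = 7/2
Cooled Right option: -4 + 5/2 = -3/2
Cooled game: {7/2 | -3/2}
Left option = 7/2

7/2


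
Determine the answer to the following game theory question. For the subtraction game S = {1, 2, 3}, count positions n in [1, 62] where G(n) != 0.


Subtraction set S = {1, 2, 3}, so G(n) = n mod 4.
G(n) = 0 when n is a multiple of 4.
Multiples of 4 in [1, 62]: 15
N-positions (nonzero Grundy) = 62 - 15 = 47

47


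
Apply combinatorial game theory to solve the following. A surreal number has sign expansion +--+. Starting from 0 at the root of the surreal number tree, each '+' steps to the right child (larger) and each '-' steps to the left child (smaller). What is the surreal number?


Sign expansion: +--+
Rule: track bounds (lo, hi), initially (-inf, +inf). On '+', the current value becomes lo and we move to the simplest number in (value, hi): value + 1 if hi = +inf, otherwise the midpoint (value + hi)/2. On '-', the current value becomes hi and we move to value - 1 if lo = -inf, otherwise the midpoint (lo + value)/2.
Start at 0.
Step 1: sign = +, move right. Bounds: (0, +inf). Value = 1
Step 2: sign = -, move left. Bounds: (0, 1). Value = 1/2
Step 3: sign = -, move left. Bounds: (0, 1/2). Value = 1/4
Step 4: sign = +, move right. Bounds: (1/4, 1/2). Value = 3/8
The surreal number with sign expansion +--+ is 3/8.

3/8


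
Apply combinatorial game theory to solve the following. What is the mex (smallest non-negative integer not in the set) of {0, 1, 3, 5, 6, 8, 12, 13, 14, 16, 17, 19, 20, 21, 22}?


Set = {0, 1, 3, 5, 6, 8, 12, 13, 14, 16, 17, 19, 20, 21, 22}
0 is in the set.
1 is in the set.
2 is NOT in the set. This is the mex.
mex = 2

2


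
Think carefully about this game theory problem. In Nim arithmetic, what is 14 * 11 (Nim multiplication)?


Nim multiplication is bilinear over XOR: (u XOR v) * w = (u*w) XOR (v*w).
So we split each operand into its bit components and XOR the pairwise Nim products.
14 = 2 + 4 + 8 (as XOR of powers of 2).
11 = 1 + 2 + 8 (as XOR of powers of 2).
Using the standard Nim-product table on single bits:
  2*2 = 3,   2*4 = 8,   2*8 = 12,
  4*4 = 6,   4*8 = 11,  8*8 = 13,
and  1*x = x (identity), k*l = l*k (commutative).
Pairwise Nim products:
  2 * 1 = 2
  2 * 2 = 3
  2 * 8 = 12
  4 * 1 = 4
  4 * 2 = 8
  4 * 8 = 11
  8 * 1 = 8
  8 * 2 = 12
  8 * 8 = 13
XOR them: 2 XOR 3 XOR 12 XOR 4 XOR 8 XOR 11 XOR 8 XOR 12 XOR 13 = 3.
Result: 14 * 11 = 3 (in Nim).

3


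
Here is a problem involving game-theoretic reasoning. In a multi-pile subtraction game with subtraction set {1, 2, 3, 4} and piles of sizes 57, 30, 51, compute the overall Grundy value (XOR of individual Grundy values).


Subtraction set: {1, 2, 3, 4}
For this subtraction set, G(n) = n mod 5 (period = max + 1 = 5).
Pile 1 (size 57): G(57) = 57 mod 5 = 2
Pile 2 (size 30): G(30) = 30 mod 5 = 0
Pile 3 (size 51): G(51) = 51 mod 5 = 1
Total Grundy value = XOR of all: 2 XOR 0 XOR 1 = 3

3


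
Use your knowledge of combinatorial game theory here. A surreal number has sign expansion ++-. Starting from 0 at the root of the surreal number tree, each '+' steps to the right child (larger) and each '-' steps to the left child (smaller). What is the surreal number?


Sign expansion: ++-
Rule: track bounds (lo, hi), initially (-inf, +inf). On '+', the current value becomes lo and we move to the simplest number in (value, hi): value + 1 if hi = +inf, otherwise the midpoint (value + hi)/2. On '-', the current value becomes hi and we move to value - 1 if lo = -inf, otherwise the midpoint (lo + value)/2.
Start at 0.
Step 1: sign = +, move right. Bounds: (0, +inf). Value = 1
Step 2: sign = +, move right. Bounds: (1, +inf). Value = 2
Step 3: sign = -, move left. Bounds: (1, 2). Value = 3/2
The surreal number with sign expansion ++- is 3/2.

3/2


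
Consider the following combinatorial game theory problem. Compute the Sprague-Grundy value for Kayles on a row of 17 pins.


Kayles: a move removes 1 or 2 adjacent pins from a contiguous row.
Removing pins from a row of k leaves two independent rows (a, b) with a + b = k - 1 (one pin) or a + b = k - 2 (two pins); an end removal gives a = 0.
By Sprague-Grundy, G(k) = mex{ G(a) XOR G(b) } over all these splits. G(0) = 0.
G(1): splits (0,0):0^0=0 -> mex({0}) = 1
G(2): splits (0,1):0^1=1 (0,0):0^0=0 -> mex({0, 1}) = 2
G(3): splits (0,2):0^2=2 (1,1):1^1=0 (0,1):0^1=1 -> mex({0, 1, 2}) = 3
G(4): splits (0,3):0^3=3 (1,2):1^2=3 (0,2):0^2=2 (1,1):1^1=0 -> mex({0, 2, 3}) = 1
G(5): splits (0,4):0^1=1 (1,3):1^3=2 (2,2):2^2=0 (0,3):0^3=3 (1,2):1^2=3 -> mex({0, 1, 2, 3}) = 4
G(6) = mex({0, 1, 2, 4}) = 3
G(7) = mex({0, 1, 3, 4, 5}) = 2
G(8) = mex({0, 2, 3, 5, 6}) = 1
G(9) = mex({0, 1, 2, 3, 6, 7}) = 4
G(10) = mex({0, 1, 3, 4, 5, 7}) = 2
G(11) = mex({0, 1, 2, 3, 4, 5}) = 6
G(12) = mex({0, 1, 2, 3, 5, 6, 7}) = 4
G(13) = mex({0, 2, 3, 4, 6, 7}) = 1
G(14) = mex({0, 1, 4, 5, 6, 7}) = 2
G(15) = mex({0, 1, 2, 3, 4, 5, 6}) = 7
G(16) = mex({0, 2, 3, 5, 6, 7}) = 1
G(17) = mex({0, 1, 2, 3, 5, 6, 7}) = 4
Therefore G(17) = 4.

4


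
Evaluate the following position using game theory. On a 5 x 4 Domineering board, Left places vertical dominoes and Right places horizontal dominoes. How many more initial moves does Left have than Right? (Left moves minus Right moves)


Board is 5 x 4 (rows x cols).
Left (vertical) placements: (rows-1) * cols = 4 * 4 = 16
Right (horizontal) placements: rows * (cols-1) = 5 * 3 = 15
Advantage = Left - Right = 16 - 15 = 1

1


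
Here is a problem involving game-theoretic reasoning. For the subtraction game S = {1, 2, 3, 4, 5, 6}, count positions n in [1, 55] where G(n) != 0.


Subtraction set S = {1, 2, 3, 4, 5, 6}, so G(n) = n mod 7.
G(n) = 0 when n is a multiple of 7.
Multiples of 7 in [1, 55]: 7
N-positions (nonzero Grundy) = 55 - 7 = 48

48


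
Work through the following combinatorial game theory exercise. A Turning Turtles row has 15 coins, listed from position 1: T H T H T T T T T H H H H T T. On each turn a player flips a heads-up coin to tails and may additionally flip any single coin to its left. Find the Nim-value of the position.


Coins: T H T H T T T T T H H H H T T
Key fact: a single head at position k behaves exactly like a Nim heap of size k (turning it to T and optionally flipping a coin at j < k corresponds to moving the heap from k to j, or to 0), and heads combine as a disjunctive sum (two heads at the same place would cancel, matching j XOR j = 0). So the Nim-value is the XOR of the 1-indexed positions of the heads.
Face-up positions (1-indexed): [2, 4, 10, 11, 12, 13]
XOR 0 with 2: 0 XOR 2 = 2
XOR 2 with 4: 2 XOR 4 = 6
XOR 6 with 10: 6 XOR 10 = 12
XOR 12 with 11: 12 XOR 11 = 7
XOR 7 with 12: 7 XOR 12 = 11
XOR 11 with 13: 11 XOR 13 = 6
Nim-value = 6

6


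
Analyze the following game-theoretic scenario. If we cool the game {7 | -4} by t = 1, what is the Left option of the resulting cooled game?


Original game: {7 | -4} (a switch {a | b} with a > b).
Cooling by t (for t below the temperature (a - b)/2 = 11/2) taxes each move by t: {a | b} cooled by t is {a - t | b + t}.
Cooling amount: t = 1
Cooled Left option: 7 - 1 = 6
Cooled Right option: -4 + 1 = -3
Cooled game: {6 | -3}
Left option = 6

6


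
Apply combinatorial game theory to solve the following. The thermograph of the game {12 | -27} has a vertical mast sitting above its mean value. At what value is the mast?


Game = {12 | -27}, a switch {a | b} with numbers a > b.
Its thermograph has left wall a - t and right wall b + t, which meet at t = (a - b)/2, where both equal (a + b)/2. So the mast (mean value) is at (a + b)/2.
Mean = (12 + (-27))/2 = -15/2 = -15/2

-15/2


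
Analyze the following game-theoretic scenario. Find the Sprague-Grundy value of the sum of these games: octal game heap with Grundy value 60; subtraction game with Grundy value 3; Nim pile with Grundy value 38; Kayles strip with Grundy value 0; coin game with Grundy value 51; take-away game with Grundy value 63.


By the Sprague-Grundy theorem, the Grundy value of a sum of games is the XOR of individual Grundy values.
octal game heap: Grundy value = 60. Running XOR: 0 XOR 60 = 60
subtraction game: Grundy value = 3. Running XOR: 60 XOR 3 = 63
Nim pile: Grundy value = 38. Running XOR: 63 XOR 38 = 25
Kayles strip: Grundy value = 0. Running XOR: 25 XOR 0 = 25
coin game: Grundy value = 51. Running XOR: 25 XOR 51 = 42
take-away game: Grundy value = 63. Running XOR: 42 XOR 63 = 21
The combined Grundy value is 21.

21


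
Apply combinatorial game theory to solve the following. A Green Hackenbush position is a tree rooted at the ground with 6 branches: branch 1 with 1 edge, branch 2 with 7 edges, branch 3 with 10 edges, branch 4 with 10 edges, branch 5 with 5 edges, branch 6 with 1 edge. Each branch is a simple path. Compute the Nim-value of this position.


The tree has 6 branches from the ground vertex.
In Green Hackenbush, the Nim-value of a simple path of length k is k.
Branch 1: length 1, Nim-value = 1
Branch 2: length 7, Nim-value = 7
Branch 3: length 10, Nim-value = 10
Branch 4: length 10, Nim-value = 10
Branch 5: length 5, Nim-value = 5
Branch 6: length 1, Nim-value = 1
Total Nim-value = XOR of all branch values:
0 XOR 1 = 1
1 XOR 7 = 6
6 XOR 10 = 12
12 XOR 10 = 6
6 XOR 5 = 3
3 XOR 1 = 2
Nim-value of the tree = 2

2


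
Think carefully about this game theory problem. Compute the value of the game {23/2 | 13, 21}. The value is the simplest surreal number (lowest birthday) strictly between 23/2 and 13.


Left options: {23/2}, max = 23/2
Right options: {13, 21}, min = 13
All options are numbers and max(Left) < min(Right), so by the simplicity theorem the value is the simplest (earliest-born) number strictly between 23/2 and 13.
The only integer strictly between 23/2 and 13 is 12.
No non-integer in the interval can be simpler: if x is a non-integer in the interval, then floor(x) or ceil(x) also lies in the interval (the interval contains an integer), and both are proper prefixes of x's sign expansion, i.e. born earlier. So the game value is 12.
Game value = 12

12


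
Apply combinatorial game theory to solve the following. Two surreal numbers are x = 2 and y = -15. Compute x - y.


x = 2, y = -15
x - y = 2 - -15 = 17

17


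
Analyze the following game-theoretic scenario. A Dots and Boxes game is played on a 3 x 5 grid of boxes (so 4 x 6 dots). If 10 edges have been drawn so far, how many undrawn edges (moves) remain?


Grid: 3 x 5 boxes, i.e. 4 rows and 6 columns of dots.
Horizontal edges: (rows + 1) * cols = 4 * 5 = 20
Vertical edges: rows * (cols + 1) = 3 * 6 = 18
Total edges: 20 + 18 = 38
Edges drawn: 10
Remaining: 38 - 10 = 28

28


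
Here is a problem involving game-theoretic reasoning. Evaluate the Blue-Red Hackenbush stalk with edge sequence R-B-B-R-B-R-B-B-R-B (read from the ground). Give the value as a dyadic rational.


Edges (from ground): R-B-B-R-B-R-B-B-R-B
By Berlekamp's sign-expansion rule, a Blue-Red Hackenbush stalk has the value of the surreal number whose sign sequence is the edge sequence with B -> + and R -> -.
Sign sequence: -++-+-++-+
Trace the sign expansion in the surreal number tree, starting from 0:
Edge 1: R (sign -) -> bounds (-inf, 0), value = -1
Edge 2: B (sign +) -> bounds (-1, 0), value = -1/2
Edge 3: B (sign +) -> bounds (-1/2, 0), value = -1/4
Edge 4: R (sign -) -> bounds (-1/2, -1/4), value = -3/8
Edge 5: B (sign +) -> bounds (-3/8, -1/4), value = -5/16
Edge 6: R (sign -) -> bounds (-3/8, -5/16), value = -11/32
Edge 7: B (sign +) -> bounds (-11/32, -5/16), value = -21/64
Edge 8: B (sign +) -> bounds (-21/64, -5/16), value = -41/128
Edge 9: R (sign -) -> bounds (-21/64, -41/128), value = -83/256
Edge 10: B (sign +) -> bounds (-83/256, -41/128), value = -165/512
Game value = -165/512

-165/512


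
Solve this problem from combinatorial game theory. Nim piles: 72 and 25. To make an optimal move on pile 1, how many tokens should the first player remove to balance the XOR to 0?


Piles: 72 and 25
Current XOR: 72 XOR 25 = 81 (non-zero, so this is an N-position).
To make the XOR zero, we need to find a move that balances the piles.
For pile 1 (size 72): target = 72 XOR 81 = 25
We reduce pile 1 from 72 to 25.
Tokens removed: 72 - 25 = 47
Verification: 25 XOR 25 = 0

47
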